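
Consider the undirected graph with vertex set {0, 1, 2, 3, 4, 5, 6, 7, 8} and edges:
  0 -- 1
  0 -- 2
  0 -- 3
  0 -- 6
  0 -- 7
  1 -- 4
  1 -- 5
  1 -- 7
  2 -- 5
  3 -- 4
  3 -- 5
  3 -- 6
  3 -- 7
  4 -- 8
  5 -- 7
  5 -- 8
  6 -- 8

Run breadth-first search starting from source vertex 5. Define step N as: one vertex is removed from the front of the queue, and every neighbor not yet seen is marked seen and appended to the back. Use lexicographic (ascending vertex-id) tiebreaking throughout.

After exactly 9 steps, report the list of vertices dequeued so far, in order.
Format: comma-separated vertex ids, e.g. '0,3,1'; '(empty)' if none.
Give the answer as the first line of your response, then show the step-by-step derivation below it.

5,1,2,3,7,8,0,4,6

step 1: dequeue 5; queue=[1,2,3,7,8]; order=5
step 2: dequeue 1; queue=[2,3,7,8,0,4]; order=5,1
step 3: dequeue 2; queue=[3,7,8,0,4]; order=5,1,2
step 4: dequeue 3; queue=[7,8,0,4,6]; order=5,1,2,3
step 5: dequeue 7; queue=[8,0,4,6]; order=5,1,2,3,7
step 6: dequeue 8; queue=[0,4,6]; order=5,1,2,3,7,8
step 7: dequeue 0; queue=[4,6]; order=5,1,2,3,7,8,0
step 8: dequeue 4; queue=[6]; order=5,1,2,3,7,8,0,4
step 9: dequeue 6; queue=[(empty)]; order=5,1,2,3,7,8,0,4,6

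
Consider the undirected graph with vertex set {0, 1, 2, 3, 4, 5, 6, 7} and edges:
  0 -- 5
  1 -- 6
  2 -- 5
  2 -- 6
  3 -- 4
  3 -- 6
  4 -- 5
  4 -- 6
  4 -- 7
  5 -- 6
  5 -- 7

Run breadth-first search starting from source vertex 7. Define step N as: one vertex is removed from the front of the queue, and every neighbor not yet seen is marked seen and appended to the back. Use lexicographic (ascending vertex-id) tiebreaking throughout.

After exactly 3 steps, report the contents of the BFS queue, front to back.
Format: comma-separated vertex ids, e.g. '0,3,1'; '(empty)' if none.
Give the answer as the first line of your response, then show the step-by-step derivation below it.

3,6,0,2

step 1: dequeue 7; queue=[4,5]; order=7
step 2: dequeue 4; queue=[5,3,6]; order=7,4
step 3: dequeue 5; queue=[3,6,0,2]; order=7,4,5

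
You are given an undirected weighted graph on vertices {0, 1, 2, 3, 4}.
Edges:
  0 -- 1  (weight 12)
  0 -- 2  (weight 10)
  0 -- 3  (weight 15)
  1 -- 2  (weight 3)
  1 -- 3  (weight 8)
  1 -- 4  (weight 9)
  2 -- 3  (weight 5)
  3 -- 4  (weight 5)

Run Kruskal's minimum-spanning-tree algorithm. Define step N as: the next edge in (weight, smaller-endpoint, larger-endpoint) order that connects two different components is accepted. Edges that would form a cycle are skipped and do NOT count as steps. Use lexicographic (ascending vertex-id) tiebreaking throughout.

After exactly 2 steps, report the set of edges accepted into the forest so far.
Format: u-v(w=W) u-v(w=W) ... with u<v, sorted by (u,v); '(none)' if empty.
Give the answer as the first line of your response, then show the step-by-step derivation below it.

1-2(w=3) 2-3(w=5)

step 1: add edge 1-2 (w=3); MST = {1-2(w=3)}
step 2: add edge 2-3 (w=5); MST = {1-2(w=3) 2-3(w=5)}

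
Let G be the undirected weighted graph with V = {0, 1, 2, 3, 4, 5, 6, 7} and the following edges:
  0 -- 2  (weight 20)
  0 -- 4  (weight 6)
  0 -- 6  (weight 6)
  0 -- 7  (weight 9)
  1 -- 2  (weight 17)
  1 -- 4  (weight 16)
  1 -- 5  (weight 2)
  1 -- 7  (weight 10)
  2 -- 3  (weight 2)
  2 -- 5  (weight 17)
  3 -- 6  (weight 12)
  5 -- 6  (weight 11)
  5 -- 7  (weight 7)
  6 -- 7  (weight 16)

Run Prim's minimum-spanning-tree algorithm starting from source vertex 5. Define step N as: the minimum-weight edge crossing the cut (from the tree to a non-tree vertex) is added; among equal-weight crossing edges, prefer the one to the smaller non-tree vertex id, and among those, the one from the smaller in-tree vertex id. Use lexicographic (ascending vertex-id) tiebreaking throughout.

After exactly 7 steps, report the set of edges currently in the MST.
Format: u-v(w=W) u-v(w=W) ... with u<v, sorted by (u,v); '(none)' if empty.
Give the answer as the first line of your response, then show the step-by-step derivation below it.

0-4(w=6) 0-6(w=6) 0-7(w=9) 1-5(w=2) 2-3(w=2) 3-6(w=12) 5-7(w=7)

step 1: add edge 1-5 (w=2); MST = {1-5(w=2)}
step 2: add edge 5-7 (w=7); MST = {1-5(w=2) 5-7(w=7)}
step 3: add edge 0-7 (w=9); MST = {0-7(w=9) 1-5(w=2) 5-7(w=7)}
step 4: add edge 0-4 (w=6); MST = {0-4(w=6) 0-7(w=9) 1-5(w=2) 5-7(w=7)}
step 5: add edge 0-6 (w=6); MST = {0-4(w=6) 0-6(w=6) 0-7(w=9) 1-5(w=2) 5-7(w=7)}
step 6: add edge 3-6 (w=12); MST = {0-4(w=6) 0-6(w=6) 0-7(w=9) 1-5(w=2) 3-6(w=12) 5-7(w=7)}
step 7: add edge 2-3 (w=2); MST = {0-4(w=6) 0-6(w=6) 0-7(w=9) 1-5(w=2) 2-3(w=2) 3-6(w=12) 5-7(w=7)}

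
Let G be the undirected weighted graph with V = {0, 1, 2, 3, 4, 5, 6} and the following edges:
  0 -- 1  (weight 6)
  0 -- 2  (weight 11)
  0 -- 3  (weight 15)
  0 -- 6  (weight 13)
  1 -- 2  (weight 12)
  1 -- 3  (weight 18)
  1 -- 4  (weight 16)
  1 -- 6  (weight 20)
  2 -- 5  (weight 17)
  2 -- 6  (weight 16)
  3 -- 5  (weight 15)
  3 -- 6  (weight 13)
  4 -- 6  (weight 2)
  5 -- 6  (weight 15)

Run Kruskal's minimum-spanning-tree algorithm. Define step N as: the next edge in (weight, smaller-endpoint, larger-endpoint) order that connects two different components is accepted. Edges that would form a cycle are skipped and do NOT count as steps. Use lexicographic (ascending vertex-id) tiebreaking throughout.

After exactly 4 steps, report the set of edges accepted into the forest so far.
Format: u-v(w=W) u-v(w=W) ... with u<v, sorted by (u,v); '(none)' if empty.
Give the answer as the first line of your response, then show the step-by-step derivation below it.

0-1(w=6) 0-2(w=11) 0-6(w=13) 4-6(w=2)

step 1: add edge 4-6 (w=2); MST = {4-6(w=2)}
step 2: add edge 0-1 (w=6); MST = {0-1(w=6) 4-6(w=2)}
step 3: add edge 0-2 (w=11); MST = {0-1(w=6) 0-2(w=11) 4-6(w=2)}
step 4: add edge 0-6 (w=13); MST = {0-1(w=6) 0-2(w=11) 0-6(w=13) 4-6(w=2)}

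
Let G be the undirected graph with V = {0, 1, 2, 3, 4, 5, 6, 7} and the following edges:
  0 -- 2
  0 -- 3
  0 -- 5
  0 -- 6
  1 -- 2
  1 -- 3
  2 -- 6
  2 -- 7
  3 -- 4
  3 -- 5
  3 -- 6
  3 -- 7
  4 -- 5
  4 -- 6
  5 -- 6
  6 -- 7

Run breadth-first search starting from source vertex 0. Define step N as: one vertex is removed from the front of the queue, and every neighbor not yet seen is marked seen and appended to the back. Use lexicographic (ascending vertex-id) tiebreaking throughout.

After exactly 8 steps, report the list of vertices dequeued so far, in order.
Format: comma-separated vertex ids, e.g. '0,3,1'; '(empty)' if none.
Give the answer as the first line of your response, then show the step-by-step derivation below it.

0,2,3,5,6,1,7,4

step 1: dequeue 0; queue=[2,3,5,6]; order=0
step 2: dequeue 2; queue=[3,5,6,1,7]; order=0,2
step 3: dequeue 3; queue=[5,6,1,7,4]; order=0,2,3
step 4: dequeue 5; queue=[6,1,7,4]; order=0,2,3,5
step 5: dequeue 6; queue=[1,7,4]; order=0,2,3,5,6
step 6: dequeue 1; queue=[7,4]; order=0,2,3,5,6,1
step 7: dequeue 7; queue=[4]; order=0,2,3,5,6,1,7
step 8: dequeue 4; queue=[(empty)]; order=0,2,3,5,6,1,7,4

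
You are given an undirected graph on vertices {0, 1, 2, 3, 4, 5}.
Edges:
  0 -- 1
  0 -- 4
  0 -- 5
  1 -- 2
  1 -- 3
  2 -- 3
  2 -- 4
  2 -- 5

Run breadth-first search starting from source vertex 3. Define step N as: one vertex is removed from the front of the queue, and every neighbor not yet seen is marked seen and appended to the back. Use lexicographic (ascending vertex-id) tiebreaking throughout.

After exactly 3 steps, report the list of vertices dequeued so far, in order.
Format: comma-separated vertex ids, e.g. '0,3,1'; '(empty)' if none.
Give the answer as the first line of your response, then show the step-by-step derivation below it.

3,1,2

step 1: dequeue 3; queue=[1,2]; order=3
step 2: dequeue 1; queue=[2,0]; order=3,1
step 3: dequeue 2; queue=[0,4,5]; order=3,1,2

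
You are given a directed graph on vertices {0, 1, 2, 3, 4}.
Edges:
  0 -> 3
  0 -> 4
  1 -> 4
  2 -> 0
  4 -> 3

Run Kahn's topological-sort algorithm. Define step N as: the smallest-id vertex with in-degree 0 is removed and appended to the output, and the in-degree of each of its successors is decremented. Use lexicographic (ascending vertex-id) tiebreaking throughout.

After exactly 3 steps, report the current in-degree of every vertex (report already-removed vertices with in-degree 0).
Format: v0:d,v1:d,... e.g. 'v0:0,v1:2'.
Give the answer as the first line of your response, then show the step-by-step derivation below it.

v0:0,v1:0,v2:0,v3:1,v4:0

step 1: output 1; order=[1]; indeg=(1,0,0,2,1)
step 2: output 2; order=[1,2]; indeg=(0,0,0,2,1)
step 3: output 0; order=[1,2,0]; indeg=(0,0,0,1,0)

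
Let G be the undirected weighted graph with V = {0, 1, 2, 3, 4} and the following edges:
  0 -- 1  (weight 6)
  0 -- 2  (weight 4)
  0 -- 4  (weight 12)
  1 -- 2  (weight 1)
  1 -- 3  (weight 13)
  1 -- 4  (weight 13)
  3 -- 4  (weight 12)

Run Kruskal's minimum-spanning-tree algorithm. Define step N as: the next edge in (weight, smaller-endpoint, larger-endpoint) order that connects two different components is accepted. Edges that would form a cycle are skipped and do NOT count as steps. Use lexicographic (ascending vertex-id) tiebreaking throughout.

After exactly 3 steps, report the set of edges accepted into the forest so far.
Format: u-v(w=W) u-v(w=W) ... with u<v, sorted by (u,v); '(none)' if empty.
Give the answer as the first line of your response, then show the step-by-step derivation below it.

0-2(w=4) 0-4(w=12) 1-2(w=1)

step 1: add edge 1-2 (w=1); MST = {1-2(w=1)}
step 2: add edge 0-2 (w=4); MST = {0-2(w=4) 1-2(w=1)}
step 3: add edge 0-4 (w=12); MST = {0-2(w=4) 0-4(w=12) 1-2(w=1)}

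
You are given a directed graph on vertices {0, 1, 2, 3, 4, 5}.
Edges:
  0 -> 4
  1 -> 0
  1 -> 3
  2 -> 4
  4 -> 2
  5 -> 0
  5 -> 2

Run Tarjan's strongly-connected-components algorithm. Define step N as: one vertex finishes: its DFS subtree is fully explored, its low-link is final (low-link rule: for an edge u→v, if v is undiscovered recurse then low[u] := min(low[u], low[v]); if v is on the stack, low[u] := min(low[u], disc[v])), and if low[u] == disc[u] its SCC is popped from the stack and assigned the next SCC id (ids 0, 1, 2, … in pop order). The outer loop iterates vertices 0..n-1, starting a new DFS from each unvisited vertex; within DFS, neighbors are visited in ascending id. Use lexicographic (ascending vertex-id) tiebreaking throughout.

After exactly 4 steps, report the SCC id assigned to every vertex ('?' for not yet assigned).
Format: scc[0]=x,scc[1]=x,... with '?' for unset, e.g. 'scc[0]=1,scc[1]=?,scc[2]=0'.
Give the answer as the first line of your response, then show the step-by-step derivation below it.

scc[0]=1,scc[1]=?,scc[2]=0,scc[3]=2,scc[4]=0,scc[5]=?

step 1: low=(low[0]=0,low[1]=?,low[2]=1,low[3]=?,low[4]=1,low[5]=?); scc=(scc[0]=?,scc[1]=?,scc[2]=?,scc[3]=?,scc[4]=?,scc[5]=?)
step 2: low=(low[0]=0,low[1]=?,low[2]=1,low[3]=?,low[4]=1,low[5]=?); scc=(scc[0]=?,scc[1]=?,scc[2]=0,scc[3]=?,scc[4]=0,scc[5]=?)
step 3: low=(low[0]=0,low[1]=?,low[2]=1,low[3]=?,low[4]=1,low[5]=?); scc=(scc[0]=1,scc[1]=?,scc[2]=0,scc[3]=?,scc[4]=0,scc[5]=?)
step 4: low=(low[0]=0,low[1]=3,low[2]=1,low[3]=4,low[4]=1,low[5]=?); scc=(scc[0]=1,scc[1]=?,scc[2]=0,scc[3]=2,scc[4]=0,scc[5]=?)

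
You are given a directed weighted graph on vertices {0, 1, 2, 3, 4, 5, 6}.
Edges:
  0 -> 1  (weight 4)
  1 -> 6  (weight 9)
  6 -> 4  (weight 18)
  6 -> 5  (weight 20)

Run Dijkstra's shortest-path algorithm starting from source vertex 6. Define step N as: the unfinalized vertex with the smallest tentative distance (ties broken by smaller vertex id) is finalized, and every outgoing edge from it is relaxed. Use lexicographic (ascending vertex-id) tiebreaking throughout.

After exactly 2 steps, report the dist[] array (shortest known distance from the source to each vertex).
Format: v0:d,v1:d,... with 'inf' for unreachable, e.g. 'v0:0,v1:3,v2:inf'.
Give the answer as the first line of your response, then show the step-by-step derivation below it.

v0:inf,v1:inf,v2:inf,v3:inf,v4:18,v5:20,v6:0

step 1: dist = v0:inf,v1:inf,v2:inf,v3:inf,v4:18,v5:20,v6:0
step 2: dist = v0:inf,v1:inf,v2:inf,v3:inf,v4:18,v5:20,v6:0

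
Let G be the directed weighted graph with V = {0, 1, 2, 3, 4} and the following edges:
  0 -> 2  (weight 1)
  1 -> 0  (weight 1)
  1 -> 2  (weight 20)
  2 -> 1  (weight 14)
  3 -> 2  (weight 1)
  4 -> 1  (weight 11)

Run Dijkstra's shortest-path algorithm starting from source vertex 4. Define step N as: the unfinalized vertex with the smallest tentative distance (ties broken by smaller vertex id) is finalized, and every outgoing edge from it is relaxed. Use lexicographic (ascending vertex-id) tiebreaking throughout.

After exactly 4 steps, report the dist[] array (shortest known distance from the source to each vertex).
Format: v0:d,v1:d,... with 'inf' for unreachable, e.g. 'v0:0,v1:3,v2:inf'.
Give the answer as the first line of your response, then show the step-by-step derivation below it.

v0:12,v1:11,v2:13,v3:inf,v4:0

step 1: dist = v0:inf,v1:11,v2:inf,v3:inf,v4:0
step 2: dist = v0:12,v1:11,v2:31,v3:inf,v4:0
step 3: dist = v0:12,v1:11,v2:13,v3:inf,v4:0
step 4: dist = v0:12,v1:11,v2:13,v3:inf,v4:0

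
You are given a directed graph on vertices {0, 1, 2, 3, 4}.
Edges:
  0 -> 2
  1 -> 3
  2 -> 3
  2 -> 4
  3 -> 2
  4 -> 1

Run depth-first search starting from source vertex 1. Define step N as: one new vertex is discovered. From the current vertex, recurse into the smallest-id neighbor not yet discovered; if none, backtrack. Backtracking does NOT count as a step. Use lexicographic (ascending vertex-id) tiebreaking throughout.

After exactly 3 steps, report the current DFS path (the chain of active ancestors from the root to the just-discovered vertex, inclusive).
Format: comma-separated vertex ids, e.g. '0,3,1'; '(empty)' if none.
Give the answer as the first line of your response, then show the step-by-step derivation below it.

1,3,2

step 1: discover 1; path=1; order=1
step 2: discover 3; path=1>3; order=1,3
step 3: discover 2; path=1>3>2; order=1,3,2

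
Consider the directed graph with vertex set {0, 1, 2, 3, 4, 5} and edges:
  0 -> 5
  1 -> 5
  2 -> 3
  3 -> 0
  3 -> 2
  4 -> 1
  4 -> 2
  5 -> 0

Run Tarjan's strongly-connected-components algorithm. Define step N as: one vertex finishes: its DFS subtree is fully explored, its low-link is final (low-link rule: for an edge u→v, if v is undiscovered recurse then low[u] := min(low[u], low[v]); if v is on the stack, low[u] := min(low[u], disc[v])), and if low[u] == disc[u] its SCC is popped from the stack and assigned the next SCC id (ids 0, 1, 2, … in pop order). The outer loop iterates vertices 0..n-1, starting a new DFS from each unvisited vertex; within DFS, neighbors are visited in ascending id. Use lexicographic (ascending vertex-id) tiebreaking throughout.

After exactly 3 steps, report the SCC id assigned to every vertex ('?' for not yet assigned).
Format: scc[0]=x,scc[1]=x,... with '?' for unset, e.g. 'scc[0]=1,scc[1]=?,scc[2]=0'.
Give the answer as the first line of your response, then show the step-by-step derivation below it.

scc[0]=0,scc[1]=1,scc[2]=?,scc[3]=?,scc[4]=?,scc[5]=0

step 1: low=(low[0]=0,low[1]=?,low[2]=?,low[3]=?,low[4]=?,low[5]=0); scc=(scc[0]=?,scc[1]=?,scc[2]=?,scc[3]=?,scc[4]=?,scc[5]=?)
step 2: low=(low[0]=0,low[1]=?,low[2]=?,low[3]=?,low[4]=?,low[5]=0); scc=(scc[0]=0,scc[1]=?,scc[2]=?,scc[3]=?,scc[4]=?,scc[5]=0)
step 3: low=(low[0]=0,low[1]=2,low[2]=?,low[3]=?,low[4]=?,low[5]=0); scc=(scc[0]=0,scc[1]=1,scc[2]=?,scc[3]=?,scc[4]=?,scc[5]=0)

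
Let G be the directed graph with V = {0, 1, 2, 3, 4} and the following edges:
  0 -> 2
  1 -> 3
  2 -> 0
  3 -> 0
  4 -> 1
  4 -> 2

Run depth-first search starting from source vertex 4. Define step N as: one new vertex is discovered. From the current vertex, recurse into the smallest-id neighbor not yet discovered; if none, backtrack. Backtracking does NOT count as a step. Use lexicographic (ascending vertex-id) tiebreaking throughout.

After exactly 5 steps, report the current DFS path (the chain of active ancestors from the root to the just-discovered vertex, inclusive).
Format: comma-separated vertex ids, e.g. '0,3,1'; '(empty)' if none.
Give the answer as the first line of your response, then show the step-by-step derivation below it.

4,1,3,0,2

step 1: discover 4; path=4; order=4
step 2: discover 1; path=4>1; order=4,1
step 3: discover 3; path=4>1>3; order=4,1,3
step 4: discover 0; path=4>1>3>0; order=4,1,3,0
step 5: discover 2; path=4>1>3>0>2; order=4,1,3,0,2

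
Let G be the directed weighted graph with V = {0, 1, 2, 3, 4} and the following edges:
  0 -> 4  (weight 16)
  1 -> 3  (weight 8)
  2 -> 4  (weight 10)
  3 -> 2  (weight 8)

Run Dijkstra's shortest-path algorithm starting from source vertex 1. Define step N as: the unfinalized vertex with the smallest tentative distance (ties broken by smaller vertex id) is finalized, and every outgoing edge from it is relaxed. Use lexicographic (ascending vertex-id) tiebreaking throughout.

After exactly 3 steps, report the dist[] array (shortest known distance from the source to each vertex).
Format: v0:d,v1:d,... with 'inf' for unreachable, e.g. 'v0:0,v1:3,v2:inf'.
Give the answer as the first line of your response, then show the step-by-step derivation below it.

v0:inf,v1:0,v2:16,v3:8,v4:26

step 1: dist = v0:inf,v1:0,v2:inf,v3:8,v4:inf
step 2: dist = v0:inf,v1:0,v2:16,v3:8,v4:inf
step 3: dist = v0:inf,v1:0,v2:16,v3:8,v4:26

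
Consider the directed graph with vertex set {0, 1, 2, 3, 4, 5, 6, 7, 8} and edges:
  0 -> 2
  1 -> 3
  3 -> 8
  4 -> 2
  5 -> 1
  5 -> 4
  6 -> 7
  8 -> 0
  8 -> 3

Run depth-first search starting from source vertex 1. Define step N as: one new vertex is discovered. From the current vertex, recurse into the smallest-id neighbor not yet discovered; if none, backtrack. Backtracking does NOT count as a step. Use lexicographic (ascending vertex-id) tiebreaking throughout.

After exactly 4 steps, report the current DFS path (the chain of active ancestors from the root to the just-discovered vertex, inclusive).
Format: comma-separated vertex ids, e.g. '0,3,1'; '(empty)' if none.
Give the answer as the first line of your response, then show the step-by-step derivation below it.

1,3,8,0

step 1: discover 1; path=1; order=1
step 2: discover 3; path=1>3; order=1,3
step 3: discover 8; path=1>3>8; order=1,3,8
step 4: discover 0; path=1>3>8>0; order=1,3,8,0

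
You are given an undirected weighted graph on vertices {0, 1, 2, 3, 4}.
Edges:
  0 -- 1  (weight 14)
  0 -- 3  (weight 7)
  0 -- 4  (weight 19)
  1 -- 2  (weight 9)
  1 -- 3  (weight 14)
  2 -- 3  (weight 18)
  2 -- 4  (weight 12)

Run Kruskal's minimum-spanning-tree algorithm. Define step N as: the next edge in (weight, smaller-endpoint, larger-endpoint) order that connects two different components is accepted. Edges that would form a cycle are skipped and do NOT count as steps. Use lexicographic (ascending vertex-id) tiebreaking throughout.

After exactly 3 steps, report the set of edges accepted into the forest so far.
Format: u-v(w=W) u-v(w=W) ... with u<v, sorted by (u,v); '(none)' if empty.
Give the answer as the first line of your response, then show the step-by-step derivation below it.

0-3(w=7) 1-2(w=9) 2-4(w=12)

step 1: add edge 0-3 (w=7); MST = {0-3(w=7)}
step 2: add edge 1-2 (w=9); MST = {0-3(w=7) 1-2(w=9)}
step 3: add edge 2-4 (w=12); MST = {0-3(w=7) 1-2(w=9) 2-4(w=12)}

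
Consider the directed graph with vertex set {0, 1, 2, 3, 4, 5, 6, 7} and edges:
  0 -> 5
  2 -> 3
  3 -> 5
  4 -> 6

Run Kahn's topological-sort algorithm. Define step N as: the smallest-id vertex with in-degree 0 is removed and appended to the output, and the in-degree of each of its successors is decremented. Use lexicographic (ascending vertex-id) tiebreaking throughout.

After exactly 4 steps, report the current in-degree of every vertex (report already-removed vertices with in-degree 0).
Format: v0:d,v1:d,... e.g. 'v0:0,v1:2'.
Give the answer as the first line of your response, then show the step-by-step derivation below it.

v0:0,v1:0,v2:0,v3:0,v4:0,v5:0,v6:1,v7:0

step 1: output 0; order=[0]; indeg=(0,0,0,1,0,1,1,0)
step 2: output 1; order=[0,1]; indeg=(0,0,0,1,0,1,1,0)
step 3: output 2; order=[0,1,2]; indeg=(0,0,0,0,0,1,1,0)
step 4: output 3; order=[0,1,2,3]; indeg=(0,0,0,0,0,0,1,0)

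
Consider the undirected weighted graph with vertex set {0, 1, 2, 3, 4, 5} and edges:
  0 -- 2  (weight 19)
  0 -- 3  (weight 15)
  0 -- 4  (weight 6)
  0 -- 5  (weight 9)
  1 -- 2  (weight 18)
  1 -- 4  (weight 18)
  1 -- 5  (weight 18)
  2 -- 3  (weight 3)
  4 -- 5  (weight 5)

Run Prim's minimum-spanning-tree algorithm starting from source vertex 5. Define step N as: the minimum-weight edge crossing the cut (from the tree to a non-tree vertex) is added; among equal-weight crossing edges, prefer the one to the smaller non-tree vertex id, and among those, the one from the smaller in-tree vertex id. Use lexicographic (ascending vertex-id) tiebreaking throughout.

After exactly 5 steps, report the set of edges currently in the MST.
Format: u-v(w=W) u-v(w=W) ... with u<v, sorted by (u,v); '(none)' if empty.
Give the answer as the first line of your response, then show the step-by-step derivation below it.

0-3(w=15) 0-4(w=6) 1-2(w=18) 2-3(w=3) 4-5(w=5)

step 1: add edge 4-5 (w=5); MST = {4-5(w=5)}
step 2: add edge 0-4 (w=6); MST = {0-4(w=6) 4-5(w=5)}
step 3: add edge 0-3 (w=15); MST = {0-3(w=15) 0-4(w=6) 4-5(w=5)}
step 4: add edge 2-3 (w=3); MST = {0-3(w=15) 0-4(w=6) 2-3(w=3) 4-5(w=5)}
step 5: add edge 1-2 (w=18); MST = {0-3(w=15) 0-4(w=6) 1-2(w=18) 2-3(w=3) 4-5(w=5)}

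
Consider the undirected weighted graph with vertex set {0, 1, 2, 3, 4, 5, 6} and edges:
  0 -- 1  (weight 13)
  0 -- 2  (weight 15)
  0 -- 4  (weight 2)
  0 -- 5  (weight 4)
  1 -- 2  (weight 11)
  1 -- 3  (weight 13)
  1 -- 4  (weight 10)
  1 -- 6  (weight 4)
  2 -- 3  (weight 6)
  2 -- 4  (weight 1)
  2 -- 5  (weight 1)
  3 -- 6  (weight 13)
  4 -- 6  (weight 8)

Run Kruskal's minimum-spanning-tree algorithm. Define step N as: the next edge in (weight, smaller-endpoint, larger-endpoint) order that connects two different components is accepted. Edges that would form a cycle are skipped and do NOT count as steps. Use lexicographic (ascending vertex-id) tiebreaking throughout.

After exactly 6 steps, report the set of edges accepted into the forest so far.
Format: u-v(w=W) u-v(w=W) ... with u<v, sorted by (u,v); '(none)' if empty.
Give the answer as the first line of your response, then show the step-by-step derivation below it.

0-4(w=2) 1-6(w=4) 2-3(w=6) 2-4(w=1) 2-5(w=1) 4-6(w=8)

step 1: add edge 2-4 (w=1); MST = {2-4(w=1)}
step 2: add edge 2-5 (w=1); MST = {2-4(w=1) 2-5(w=1)}
step 3: add edge 0-4 (w=2); MST = {0-4(w=2) 2-4(w=1) 2-5(w=1)}
step 4: add edge 1-6 (w=4); MST = {0-4(w=2) 1-6(w=4) 2-4(w=1) 2-5(w=1)}
step 5: add edge 2-3 (w=6); MST = {0-4(w=2) 1-6(w=4) 2-3(w=6) 2-4(w=1) 2-5(w=1)}
step 6: add edge 4-6 (w=8); MST = {0-4(w=2) 1-6(w=4) 2-3(w=6) 2-4(w=1) 2-5(w=1) 4-6(w=8)}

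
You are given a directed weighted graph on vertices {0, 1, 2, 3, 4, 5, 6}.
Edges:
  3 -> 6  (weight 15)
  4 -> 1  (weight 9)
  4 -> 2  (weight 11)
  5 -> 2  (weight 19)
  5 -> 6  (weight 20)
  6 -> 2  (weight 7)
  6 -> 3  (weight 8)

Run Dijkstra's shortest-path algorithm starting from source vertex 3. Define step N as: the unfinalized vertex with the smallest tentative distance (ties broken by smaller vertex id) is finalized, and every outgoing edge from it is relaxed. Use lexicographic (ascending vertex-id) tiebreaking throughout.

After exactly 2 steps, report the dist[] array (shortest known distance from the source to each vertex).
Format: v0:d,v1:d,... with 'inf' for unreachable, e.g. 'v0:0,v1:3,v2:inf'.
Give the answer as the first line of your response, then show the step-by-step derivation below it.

v0:inf,v1:inf,v2:22,v3:0,v4:inf,v5:inf,v6:15

step 1: dist = v0:inf,v1:inf,v2:inf,v3:0,v4:inf,v5:inf,v6:15
step 2: dist = v0:inf,v1:inf,v2:22,v3:0,v4:inf,v5:inf,v6:15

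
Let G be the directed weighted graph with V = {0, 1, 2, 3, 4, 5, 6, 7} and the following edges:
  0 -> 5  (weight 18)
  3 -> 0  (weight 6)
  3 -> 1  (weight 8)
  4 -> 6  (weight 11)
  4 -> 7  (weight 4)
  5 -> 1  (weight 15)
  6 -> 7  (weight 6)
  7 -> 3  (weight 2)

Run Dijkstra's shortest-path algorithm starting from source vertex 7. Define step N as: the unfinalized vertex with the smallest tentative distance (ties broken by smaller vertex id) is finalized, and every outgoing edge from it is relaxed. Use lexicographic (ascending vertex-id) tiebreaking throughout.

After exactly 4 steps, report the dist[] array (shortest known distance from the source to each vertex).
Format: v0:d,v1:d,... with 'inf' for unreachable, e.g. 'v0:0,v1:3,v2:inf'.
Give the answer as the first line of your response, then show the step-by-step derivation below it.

v0:8,v1:10,v2:inf,v3:2,v4:inf,v5:26,v6:inf,v7:0

step 1: dist = v0:inf,v1:inf,v2:inf,v3:2,v4:inf,v5:inf,v6:inf,v7:0
step 2: dist = v0:8,v1:10,v2:inf,v3:2,v4:inf,v5:inf,v6:inf,v7:0
step 3: dist = v0:8,v1:10,v2:inf,v3:2,v4:inf,v5:26,v6:inf,v7:0
step 4: dist = v0:8,v1:10,v2:inf,v3:2,v4:inf,v5:26,v6:inf,v7:0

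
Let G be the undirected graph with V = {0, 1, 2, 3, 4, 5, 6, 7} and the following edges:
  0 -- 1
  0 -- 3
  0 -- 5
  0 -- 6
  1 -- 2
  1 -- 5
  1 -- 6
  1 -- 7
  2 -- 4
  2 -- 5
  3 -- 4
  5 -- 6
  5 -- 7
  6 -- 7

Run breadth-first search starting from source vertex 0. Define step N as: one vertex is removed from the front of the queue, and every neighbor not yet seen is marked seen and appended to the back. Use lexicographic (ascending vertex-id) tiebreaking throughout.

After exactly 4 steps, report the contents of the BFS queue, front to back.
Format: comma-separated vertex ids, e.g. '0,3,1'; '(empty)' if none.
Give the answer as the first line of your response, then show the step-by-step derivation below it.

6,2,7,4

step 1: dequeue 0; queue=[1,3,5,6]; order=0
step 2: dequeue 1; queue=[3,5,6,2,7]; order=0,1
step 3: dequeue 3; queue=[5,6,2,7,4]; order=0,1,3
step 4: dequeue 5; queue=[6,2,7,4]; order=0,1,3,5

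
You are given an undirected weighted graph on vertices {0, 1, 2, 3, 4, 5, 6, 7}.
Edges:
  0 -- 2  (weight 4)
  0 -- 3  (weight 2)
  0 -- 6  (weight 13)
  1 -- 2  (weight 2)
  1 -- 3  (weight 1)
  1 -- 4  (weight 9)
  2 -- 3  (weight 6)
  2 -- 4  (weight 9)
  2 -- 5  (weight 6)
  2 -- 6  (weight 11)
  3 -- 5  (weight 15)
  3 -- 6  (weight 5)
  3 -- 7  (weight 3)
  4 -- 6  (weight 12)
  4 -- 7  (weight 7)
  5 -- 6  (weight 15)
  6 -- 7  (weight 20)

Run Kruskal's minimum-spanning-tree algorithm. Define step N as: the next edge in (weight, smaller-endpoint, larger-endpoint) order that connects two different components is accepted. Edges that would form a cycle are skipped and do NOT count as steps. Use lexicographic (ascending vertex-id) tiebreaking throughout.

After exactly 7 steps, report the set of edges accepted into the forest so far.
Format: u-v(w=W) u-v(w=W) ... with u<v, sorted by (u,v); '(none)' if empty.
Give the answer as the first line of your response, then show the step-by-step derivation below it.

0-3(w=2) 1-2(w=2) 1-3(w=1) 2-5(w=6) 3-6(w=5) 3-7(w=3) 4-7(w=7)

step 1: add edge 1-3 (w=1); MST = {1-3(w=1)}
step 2: add edge 0-3 (w=2); MST = {0-3(w=2) 1-3(w=1)}
step 3: add edge 1-2 (w=2); MST = {0-3(w=2) 1-2(w=2) 1-3(w=1)}
step 4: add edge 3-7 (w=3); MST = {0-3(w=2) 1-2(w=2) 1-3(w=1) 3-7(w=3)}
step 5: add edge 3-6 (w=5); MST = {0-3(w=2) 1-2(w=2) 1-3(w=1) 3-6(w=5) 3-7(w=3)}
step 6: add edge 2-5 (w=6); MST = {0-3(w=2) 1-2(w=2) 1-3(w=1) 2-5(w=6) 3-6(w=5) 3-7(w=3)}
step 7: add edge 4-7 (w=7); MST = {0-3(w=2) 1-2(w=2) 1-3(w=1) 2-5(w=6) 3-6(w=5) 3-7(w=3) 4-7(w=7)}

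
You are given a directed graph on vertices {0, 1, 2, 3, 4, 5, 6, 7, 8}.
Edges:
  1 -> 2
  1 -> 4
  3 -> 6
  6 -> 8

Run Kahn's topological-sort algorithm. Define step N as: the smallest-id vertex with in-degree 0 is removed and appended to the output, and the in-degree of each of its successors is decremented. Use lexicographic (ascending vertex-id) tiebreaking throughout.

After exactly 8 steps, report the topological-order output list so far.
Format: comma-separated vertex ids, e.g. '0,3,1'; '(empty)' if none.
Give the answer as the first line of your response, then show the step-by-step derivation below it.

0,1,2,3,4,5,6,7

step 1: output 0; order=[0]; indeg=(0,0,1,0,1,0,1,0,1)
step 2: output 1; order=[0,1]; indeg=(0,0,0,0,0,0,1,0,1)
step 3: output 2; order=[0,1,2]; indeg=(0,0,0,0,0,0,1,0,1)
step 4: output 3; order=[0,1,2,3]; indeg=(0,0,0,0,0,0,0,0,1)
step 5: output 4; order=[0,1,2,3,4]; indeg=(0,0,0,0,0,0,0,0,1)
step 6: output 5; order=[0,1,2,3,4,5]; indeg=(0,0,0,0,0,0,0,0,1)
step 7: output 6; order=[0,1,2,3,4,5,6]; indeg=(0,0,0,0,0,0,0,0,0)
step 8: output 7; order=[0,1,2,3,4,5,6,7]; indeg=(0,0,0,0,0,0,0,0,0)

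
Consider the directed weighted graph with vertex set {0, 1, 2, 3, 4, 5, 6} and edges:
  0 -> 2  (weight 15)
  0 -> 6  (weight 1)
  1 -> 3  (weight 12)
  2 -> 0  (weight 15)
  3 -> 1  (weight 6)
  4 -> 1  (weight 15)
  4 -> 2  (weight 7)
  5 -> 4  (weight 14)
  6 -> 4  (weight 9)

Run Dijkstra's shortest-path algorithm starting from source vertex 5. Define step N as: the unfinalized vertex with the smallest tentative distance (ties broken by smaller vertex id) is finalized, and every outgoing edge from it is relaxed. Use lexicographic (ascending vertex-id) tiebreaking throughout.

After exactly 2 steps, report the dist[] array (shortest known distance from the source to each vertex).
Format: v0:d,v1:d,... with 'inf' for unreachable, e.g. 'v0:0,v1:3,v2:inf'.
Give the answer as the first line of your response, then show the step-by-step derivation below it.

v0:inf,v1:29,v2:21,v3:inf,v4:14,v5:0,v6:inf

step 1: dist = v0:inf,v1:inf,v2:inf,v3:inf,v4:14,v5:0,v6:inf
step 2: dist = v0:inf,v1:29,v2:21,v3:inf,v4:14,v5:0,v6:inf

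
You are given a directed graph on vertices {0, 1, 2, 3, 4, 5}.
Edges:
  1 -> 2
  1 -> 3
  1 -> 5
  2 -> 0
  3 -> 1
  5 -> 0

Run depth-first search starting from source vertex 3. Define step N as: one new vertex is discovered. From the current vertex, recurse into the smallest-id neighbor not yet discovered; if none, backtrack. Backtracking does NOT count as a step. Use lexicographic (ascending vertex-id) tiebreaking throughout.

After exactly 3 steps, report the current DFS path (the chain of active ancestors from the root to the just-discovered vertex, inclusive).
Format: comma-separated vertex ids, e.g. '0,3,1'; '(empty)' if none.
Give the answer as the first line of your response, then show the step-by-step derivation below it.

3,1,2

step 1: discover 3; path=3; order=3
step 2: discover 1; path=3>1; order=3,1
step 3: discover 2; path=3>1>2; order=3,1,2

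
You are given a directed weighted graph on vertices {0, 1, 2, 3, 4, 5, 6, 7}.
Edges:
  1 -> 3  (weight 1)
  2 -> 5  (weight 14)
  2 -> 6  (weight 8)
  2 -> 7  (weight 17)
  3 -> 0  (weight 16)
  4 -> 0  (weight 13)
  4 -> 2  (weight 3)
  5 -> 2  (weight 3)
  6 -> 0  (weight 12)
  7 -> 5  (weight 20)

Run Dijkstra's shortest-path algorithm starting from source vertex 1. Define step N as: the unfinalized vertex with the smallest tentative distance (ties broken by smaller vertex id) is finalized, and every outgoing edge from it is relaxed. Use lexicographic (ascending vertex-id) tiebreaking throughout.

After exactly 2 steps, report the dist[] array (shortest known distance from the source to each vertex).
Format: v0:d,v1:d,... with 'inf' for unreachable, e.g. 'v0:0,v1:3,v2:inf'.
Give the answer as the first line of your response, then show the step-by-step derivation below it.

v0:17,v1:0,v2:inf,v3:1,v4:inf,v5:inf,v6:inf,v7:inf

step 1: dist = v0:inf,v1:0,v2:inf,v3:1,v4:inf,v5:inf,v6:inf,v7:inf
step 2: dist = v0:17,v1:0,v2:inf,v3:1,v4:inf,v5:inf,v6:inf,v7:inf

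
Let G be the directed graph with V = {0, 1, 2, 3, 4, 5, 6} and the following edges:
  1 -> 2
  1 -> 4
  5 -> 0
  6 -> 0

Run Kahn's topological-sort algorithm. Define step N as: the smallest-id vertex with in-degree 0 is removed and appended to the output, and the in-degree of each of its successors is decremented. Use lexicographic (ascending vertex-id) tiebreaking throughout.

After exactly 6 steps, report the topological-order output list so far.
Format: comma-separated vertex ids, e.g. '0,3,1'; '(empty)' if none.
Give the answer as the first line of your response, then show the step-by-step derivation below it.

1,2,3,4,5,6

step 1: output 1; order=[1]; indeg=(2,0,0,0,0,0,0)
step 2: output 2; order=[1,2]; indeg=(2,0,0,0,0,0,0)
step 3: output 3; order=[1,2,3]; indeg=(2,0,0,0,0,0,0)
step 4: output 4; order=[1,2,3,4]; indeg=(2,0,0,0,0,0,0)
step 5: output 5; order=[1,2,3,4,5]; indeg=(1,0,0,0,0,0,0)
step 6: output 6; order=[1,2,3,4,5,6]; indeg=(0,0,0,0,0,0,0)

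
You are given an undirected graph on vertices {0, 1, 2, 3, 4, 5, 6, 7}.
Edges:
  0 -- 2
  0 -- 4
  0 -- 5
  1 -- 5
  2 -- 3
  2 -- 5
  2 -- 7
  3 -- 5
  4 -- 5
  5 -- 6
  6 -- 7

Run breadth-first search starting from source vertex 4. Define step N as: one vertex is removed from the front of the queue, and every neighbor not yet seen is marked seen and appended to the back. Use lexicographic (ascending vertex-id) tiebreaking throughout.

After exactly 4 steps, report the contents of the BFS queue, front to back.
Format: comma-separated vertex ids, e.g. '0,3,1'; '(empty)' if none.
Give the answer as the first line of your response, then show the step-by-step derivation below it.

1,3,6,7

step 1: dequeue 4; queue=[0,5]; order=4
step 2: dequeue 0; queue=[5,2]; order=4,0
step 3: dequeue 5; queue=[2,1,3,6]; order=4,0,5
step 4: dequeue 2; queue=[1,3,6,7]; order=4,0,5,2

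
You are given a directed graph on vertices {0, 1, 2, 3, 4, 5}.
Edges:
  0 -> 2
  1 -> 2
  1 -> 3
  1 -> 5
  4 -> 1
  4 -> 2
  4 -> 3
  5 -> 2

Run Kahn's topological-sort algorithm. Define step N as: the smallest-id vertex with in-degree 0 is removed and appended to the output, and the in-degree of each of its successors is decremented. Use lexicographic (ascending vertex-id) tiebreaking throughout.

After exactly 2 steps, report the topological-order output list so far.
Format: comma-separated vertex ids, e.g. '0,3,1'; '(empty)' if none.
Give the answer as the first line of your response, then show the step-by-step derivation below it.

0,4

step 1: output 0; order=[0]; indeg=(0,1,3,2,0,1)
step 2: output 4; order=[0,4]; indeg=(0,0,2,1,0,1)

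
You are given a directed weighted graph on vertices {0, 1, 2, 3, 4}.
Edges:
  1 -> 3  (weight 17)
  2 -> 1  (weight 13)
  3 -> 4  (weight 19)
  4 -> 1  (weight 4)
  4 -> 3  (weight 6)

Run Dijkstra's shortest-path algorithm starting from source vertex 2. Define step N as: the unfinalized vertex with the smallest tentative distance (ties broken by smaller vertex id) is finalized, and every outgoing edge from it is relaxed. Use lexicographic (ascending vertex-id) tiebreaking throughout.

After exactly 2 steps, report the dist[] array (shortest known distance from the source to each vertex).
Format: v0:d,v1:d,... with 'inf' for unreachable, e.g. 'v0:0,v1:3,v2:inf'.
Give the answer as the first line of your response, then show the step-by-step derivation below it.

v0:inf,v1:13,v2:0,v3:30,v4:inf

step 1: dist = v0:inf,v1:13,v2:0,v3:inf,v4:inf
step 2: dist = v0:inf,v1:13,v2:0,v3:30,v4:inf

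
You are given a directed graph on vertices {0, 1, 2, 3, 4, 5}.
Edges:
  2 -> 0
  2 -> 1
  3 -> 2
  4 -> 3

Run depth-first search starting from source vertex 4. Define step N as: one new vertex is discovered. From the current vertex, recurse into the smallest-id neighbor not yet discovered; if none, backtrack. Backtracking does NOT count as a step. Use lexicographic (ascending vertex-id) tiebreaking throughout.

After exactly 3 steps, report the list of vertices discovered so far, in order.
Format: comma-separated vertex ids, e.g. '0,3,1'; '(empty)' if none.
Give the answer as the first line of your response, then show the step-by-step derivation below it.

4,3,2

step 1: discover 4; path=4; order=4
step 2: discover 3; path=4>3; order=4,3
step 3: discover 2; path=4>3>2; order=4,3,2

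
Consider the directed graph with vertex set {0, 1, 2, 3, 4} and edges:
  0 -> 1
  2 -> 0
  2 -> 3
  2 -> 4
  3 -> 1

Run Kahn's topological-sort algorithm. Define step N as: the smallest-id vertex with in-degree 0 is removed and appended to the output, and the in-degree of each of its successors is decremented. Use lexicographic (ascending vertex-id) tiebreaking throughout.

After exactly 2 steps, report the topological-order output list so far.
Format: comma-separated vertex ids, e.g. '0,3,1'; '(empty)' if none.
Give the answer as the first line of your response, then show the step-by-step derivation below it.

2,0

step 1: output 2; order=[2]; indeg=(0,2,0,0,0)
step 2: output 0; order=[2,0]; indeg=(0,1,0,0,0)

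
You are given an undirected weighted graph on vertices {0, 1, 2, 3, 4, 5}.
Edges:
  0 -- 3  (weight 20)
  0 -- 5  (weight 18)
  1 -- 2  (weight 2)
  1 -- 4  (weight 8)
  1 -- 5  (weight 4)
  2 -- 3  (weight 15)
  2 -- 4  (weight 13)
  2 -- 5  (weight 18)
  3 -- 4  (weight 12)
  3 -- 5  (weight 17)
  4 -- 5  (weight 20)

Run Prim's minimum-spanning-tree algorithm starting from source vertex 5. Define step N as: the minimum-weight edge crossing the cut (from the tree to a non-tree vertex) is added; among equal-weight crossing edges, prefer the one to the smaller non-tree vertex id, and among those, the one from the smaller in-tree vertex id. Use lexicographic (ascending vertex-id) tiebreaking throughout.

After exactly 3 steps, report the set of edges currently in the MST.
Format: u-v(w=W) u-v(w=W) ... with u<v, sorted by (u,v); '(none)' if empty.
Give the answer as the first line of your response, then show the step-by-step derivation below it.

1-2(w=2) 1-4(w=8) 1-5(w=4)

step 1: add edge 1-5 (w=4); MST = {1-5(w=4)}
step 2: add edge 1-2 (w=2); MST = {1-2(w=2) 1-5(w=4)}
step 3: add edge 1-4 (w=8); MST = {1-2(w=2) 1-4(w=8) 1-5(w=4)}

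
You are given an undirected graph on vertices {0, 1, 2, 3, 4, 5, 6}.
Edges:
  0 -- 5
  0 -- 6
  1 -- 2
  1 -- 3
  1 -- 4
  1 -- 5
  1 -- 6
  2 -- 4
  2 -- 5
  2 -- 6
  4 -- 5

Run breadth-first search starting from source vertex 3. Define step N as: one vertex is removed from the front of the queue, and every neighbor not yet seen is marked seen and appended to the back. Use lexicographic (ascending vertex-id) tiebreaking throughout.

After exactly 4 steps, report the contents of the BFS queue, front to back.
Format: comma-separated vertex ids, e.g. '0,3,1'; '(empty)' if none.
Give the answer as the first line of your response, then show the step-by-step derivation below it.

5,6

step 1: dequeue 3; queue=[1]; order=3
step 2: dequeue 1; queue=[2,4,5,6]; order=3,1
step 3: dequeue 2; queue=[4,5,6]; order=3,1,2
step 4: dequeue 4; queue=[5,6]; order=3,1,2,4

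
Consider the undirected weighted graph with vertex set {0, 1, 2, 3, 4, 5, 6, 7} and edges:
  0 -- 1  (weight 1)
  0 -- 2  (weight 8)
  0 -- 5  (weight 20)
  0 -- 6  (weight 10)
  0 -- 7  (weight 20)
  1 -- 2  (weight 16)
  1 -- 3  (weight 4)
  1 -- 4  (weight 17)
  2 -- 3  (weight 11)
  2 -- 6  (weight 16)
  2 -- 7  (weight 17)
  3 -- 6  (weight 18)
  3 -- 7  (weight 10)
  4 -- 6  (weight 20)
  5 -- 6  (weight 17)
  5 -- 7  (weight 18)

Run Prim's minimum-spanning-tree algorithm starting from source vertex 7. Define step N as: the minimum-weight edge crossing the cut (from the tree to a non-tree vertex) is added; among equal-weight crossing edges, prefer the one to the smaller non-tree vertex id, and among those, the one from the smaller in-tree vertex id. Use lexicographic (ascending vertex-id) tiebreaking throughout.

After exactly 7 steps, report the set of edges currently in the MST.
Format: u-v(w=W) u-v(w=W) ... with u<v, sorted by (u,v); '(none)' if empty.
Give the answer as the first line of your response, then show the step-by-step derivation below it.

0-1(w=1) 0-2(w=8) 0-6(w=10) 1-3(w=4) 1-4(w=17) 3-7(w=10) 5-6(w=17)

step 1: add edge 3-7 (w=10); MST = {3-7(w=10)}
step 2: add edge 1-3 (w=4); MST = {1-3(w=4) 3-7(w=10)}
step 3: add edge 0-1 (w=1); MST = {0-1(w=1) 1-3(w=4) 3-7(w=10)}
step 4: add edge 0-2 (w=8); MST = {0-1(w=1) 0-2(w=8) 1-3(w=4) 3-7(w=10)}
step 5: add edge 0-6 (w=10); MST = {0-1(w=1) 0-2(w=8) 0-6(w=10) 1-3(w=4) 3-7(w=10)}
step 6: add edge 1-4 (w=17); MST = {0-1(w=1) 0-2(w=8) 0-6(w=10) 1-3(w=4) 1-4(w=17) 3-7(w=10)}
step 7: add edge 5-6 (w=17); MST = {0-1(w=1) 0-2(w=8) 0-6(w=10) 1-3(w=4) 1-4(w=17) 3-7(w=10) 5-6(w=17)}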